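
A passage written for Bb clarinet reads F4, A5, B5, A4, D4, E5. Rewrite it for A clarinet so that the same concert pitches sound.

Gb4 Bb5 C6 Bb4 Eb4 F5

First find concert pitch: the Bb clarinet sounds a major second below written, so F4 A5 B5 A4 D4 E5 sounds Eb4 G5 A5 G4 C4 D5.
Then write for A clarinet: it sounds a minor third below written, so the part must be a minor third above concert.
Eb4 → Gb4
G5 → Bb5
A5 → C6
G4 → Bb4
C4 → Eb4
D5 → F5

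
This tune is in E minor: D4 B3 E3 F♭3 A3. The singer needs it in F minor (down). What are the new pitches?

Eb3 C3 F2 Gbb2 Bb2

From E down to F is a major seventh; apply that to each pitch.
D4 becomes Eb3
B3 becomes C3
E3 becomes F2
Fb3 becomes Gbb2
A3 becomes Bb2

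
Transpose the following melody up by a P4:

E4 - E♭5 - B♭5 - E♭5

A perfect fourth up from E4 gives A4.
A perfect fourth up from Eb5 gives Ab5.
A perfect fourth up from Bb5 gives Eb6.
A perfect fourth up from Eb5 gives Ab5.

A4 Ab5 Eb6 Ab5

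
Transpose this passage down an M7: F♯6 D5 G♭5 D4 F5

G5 Eb4 Abb4 Eb3 Gb4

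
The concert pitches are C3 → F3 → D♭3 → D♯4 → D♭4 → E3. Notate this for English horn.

G3 C4 Ab3 A#4 Ab4 B3

Written C4 sounds as F3 on the English horn, so concert pitches are written a perfect fifth up.
C3 -> G3
F3 -> C4
Db3 -> Ab3
D#4 -> A#4
Db4 -> Ab4
E3 -> B3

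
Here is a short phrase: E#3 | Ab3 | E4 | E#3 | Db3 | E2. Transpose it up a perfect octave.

E#3: an octave up reaches E, and 12 semitones makes it E#4.
A perfect octave up from Ab3 gives Ab4.
E4: an octave up reaches E, and 12 semitones makes it E5.
E#3 up a perfect octave is E#4.
Db3: an octave up reaches D, and 12 semitones makes it Db4.
E2: an octave up reaches E, and 12 semitones makes it E3.

E#4 Ab4 E5 E#4 Db4 E3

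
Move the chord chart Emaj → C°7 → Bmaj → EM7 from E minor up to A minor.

Amaj F°7 Emaj AM7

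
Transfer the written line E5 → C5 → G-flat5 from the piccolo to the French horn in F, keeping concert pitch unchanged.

B6 G6 Db7

First find concert pitch: the piccolo sounds a perfect octave above written, so E5 C5 G-flat5 sounds E6 C6 Gb6.
Then write for French horn in F: it sounds a perfect fifth below written, so the part must be a perfect fifth above concert.
E6 → B6
C6 → G6
Gb6 → Db7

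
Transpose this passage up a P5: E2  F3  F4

B2 C4 C5

E2 gives B2
F3 gives C4
F4 gives C5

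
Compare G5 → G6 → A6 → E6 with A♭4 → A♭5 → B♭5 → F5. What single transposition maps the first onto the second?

down a major seventh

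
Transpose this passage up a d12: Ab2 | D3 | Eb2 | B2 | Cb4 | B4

Ab2 up a diminished twelfth is Ebb4.
D3 up a diminished twelfth is Ab4.
A diminished twelfth up from Eb2 gives Bbb3.
B2: a twelfth up reaches F, and 18 semitones makes it F4.
A diminished twelfth up from Cb4 gives Gbb5.
B4 up a diminished twelfth is F6.

Ebb4 Ab4 Bbb3 F4 Gbb5 F6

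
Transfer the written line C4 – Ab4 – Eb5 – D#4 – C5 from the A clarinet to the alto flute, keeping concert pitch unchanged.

D4 Bb4 F5 E#4 D5

First find concert pitch: the A clarinet sounds a minor third below written, so C4 Ab4 Eb5 D#4 C5 sounds A3 F4 C5 B#3 A4.
Then write for alto flute: it sounds a perfect fourth below written, so the part must be a perfect fourth above concert.
A3 → D4
F4 → Bb4
C5 → F5
B#3 → E#4
A4 → D5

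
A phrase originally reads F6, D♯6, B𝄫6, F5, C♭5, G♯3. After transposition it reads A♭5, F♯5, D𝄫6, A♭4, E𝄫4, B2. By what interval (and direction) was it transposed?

From F6 to Ab5 is 6 letter names — a sixth of some quality.
Ab5 to F6 is 9 semitones, which makes it a major sixth; the second version is lower, so the direction is down.
Checking another pair — G#3 → B2 — gives the same interval.

down a major sixth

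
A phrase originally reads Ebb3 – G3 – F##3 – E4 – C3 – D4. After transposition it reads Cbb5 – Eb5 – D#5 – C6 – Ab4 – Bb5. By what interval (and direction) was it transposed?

up a minor thirteenth

From Ebb3 to Cbb5 is 13 letter names — a thirteenth of some quality.
Ebb3 to Cbb5 is 20 semitones, which makes it a minor thirteenth; the second version is higher, so the direction is up.
Checking another pair — D4 → Bb5 — gives the same interval.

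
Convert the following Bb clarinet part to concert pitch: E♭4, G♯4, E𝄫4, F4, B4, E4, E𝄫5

Written C4 on the Bb clarinet sounds as Bb3, a major second lower; apply that shift to every note.
Eb4 → Db4
G#4 → F#4
Ebb4 → Dbb4
F4 → Eb4
B4 → A4
E4 → D4
Ebb5 → Dbb5

Db4 F#4 Dbb4 Eb4 A4 D4 Dbb5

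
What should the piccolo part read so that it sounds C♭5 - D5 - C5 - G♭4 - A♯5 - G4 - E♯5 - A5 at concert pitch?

Cb4 D4 C4 Gb3 A#4 G3 E#4 A4

Written C4 sounds as C5 on the piccolo, so concert pitches are written a perfect octave down.
Cb5 to Cb4
D5 to D4
C5 to C4
Gb4 to Gb3
A#5 to A#4
G4 to G3
E#5 to E#4
A5 to A4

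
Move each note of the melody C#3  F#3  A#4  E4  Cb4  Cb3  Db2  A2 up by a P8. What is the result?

C#4 F#4 A#5 E5 Cb5 Cb4 Db3 A3

C#3 up a perfect octave is C#4.
A perfect octave up from F#3 gives F#4.
A#4 up a perfect octave is A#5.
A perfect octave up from E4 gives E5.
Cb4 up a perfect octave is Cb5.
Cb3 up a perfect octave is Cb4.
Db2: an octave up reaches D, and 12 semitones makes it Db3.
A2: an octave up reaches A, and 12 semitones makes it A3.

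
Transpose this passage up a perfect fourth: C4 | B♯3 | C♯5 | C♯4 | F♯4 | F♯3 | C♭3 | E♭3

F4 E#4 F#5 F#4 B4 B3 Fb3 Ab3

C4 gives F4
B#3 gives E#4
C#5 gives F#5
C#4 gives F#4
F#4 gives B4
F#3 gives B3
Cb3 gives Fb3
Eb3 gives Ab3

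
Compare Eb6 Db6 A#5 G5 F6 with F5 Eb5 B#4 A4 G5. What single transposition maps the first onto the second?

down a minor seventh

Take the first pair: Eb6 → F5. E to F spans 7 letter names, so the interval is some kind of seventh.
F5 to Eb6 is 10 semitones, which makes it a minor seventh; the second version is lower, so the direction is down.
Checking another pair — F6 → G5 — gives the same interval.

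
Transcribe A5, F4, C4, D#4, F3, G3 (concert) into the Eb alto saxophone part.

F#6 D5 A4 B#4 D4 E4

The Eb alto saxophone sounds a major sixth below written, so the written part must be a major sixth above concert — transpose each note up.
A5 to F#6
F4 to D5
C4 to A4
D#4 to B#4
F3 to D4
G3 to E4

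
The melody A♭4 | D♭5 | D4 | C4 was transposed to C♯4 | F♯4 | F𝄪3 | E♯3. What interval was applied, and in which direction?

down a diminished sixth

Take the first pair: Ab4 → C#4. A to C spans 6 letter names, so the interval is some kind of sixth.
C#4 to Ab4 is 7 semitones, which makes it a diminished sixth; the second version is lower, so the direction is down.
Checking another pair — C4 → E#3 — gives the same interval.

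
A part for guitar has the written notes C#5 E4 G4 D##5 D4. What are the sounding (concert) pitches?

Written C4 on the guitar sounds as C3, a perfect octave lower; apply that shift to every note.
C#5 -> C#4
E4 -> E3
G4 -> G3
D##5 -> D##4
D4 -> D3

C#4 E3 G3 D##4 D3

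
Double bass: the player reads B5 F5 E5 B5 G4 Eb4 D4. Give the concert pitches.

Written C4 on the double bass sounds as C3, a perfect octave lower; apply that shift to every note.
B5 → B4
F5 → F4
E5 → E4
B5 → B4
G4 → G3
Eb4 → Eb3
D4 → D3

B4 F4 E4 B4 G3 Eb3 D3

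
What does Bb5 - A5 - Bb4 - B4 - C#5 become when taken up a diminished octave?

Bbb6 Ab6 Bbb5 Bb5 C6

Bb5 → Bbb6
A5 → Ab6
Bb4 → Bbb5
B4 → Bb5
C#5 → C6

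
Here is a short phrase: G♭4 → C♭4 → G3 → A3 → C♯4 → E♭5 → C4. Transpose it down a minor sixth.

Gb4: a sixth down reaches B, and 8 semitones makes it Bb3.
Cb4 down a minor sixth is Eb3.
G3 down a minor sixth is B2.
A3: a sixth down reaches C, and 8 semitones makes it C#3.
C#4 down a minor sixth is E#3.
Eb5 down a minor sixth is G4.
C4: a sixth down reaches E, and 8 semitones makes it E3.

Bb3 Eb3 B2 C#3 E#3 G4 E3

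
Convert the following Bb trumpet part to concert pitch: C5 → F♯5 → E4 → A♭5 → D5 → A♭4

Written C4 on the Bb trumpet sounds as Bb3, a major second lower; apply that shift to every note.
C5 becomes Bb4
F#5 becomes E5
E4 becomes D4
Ab5 becomes Gb5
D5 becomes C5
Ab4 becomes Gb4

Bb4 E5 D4 Gb5 C5 Gb4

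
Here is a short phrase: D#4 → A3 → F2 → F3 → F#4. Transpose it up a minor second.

A minor second up from D#4 gives E4.
A3 up a minor second is Bb3.
F2: a second up reaches G, and 1 semitone makes it Gb2.
F3 up a minor second is Gb3.
A minor second up from F#4 gives G4.

E4 Bb3 Gb2 Gb3 G4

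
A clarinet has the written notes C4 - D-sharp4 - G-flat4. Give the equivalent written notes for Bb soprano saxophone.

B3 C##4 F4

First find concert pitch: the A clarinet sounds a minor third below written, so C4 D-sharp4 G-flat4 sounds A3 B#3 Eb4.
Then write for Bb soprano saxophone: it sounds a major second below written, so the part must be a major second above concert.
A3 → B3
B#3 → C##4
Eb4 → F4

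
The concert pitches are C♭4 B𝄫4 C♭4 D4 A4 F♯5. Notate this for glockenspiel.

Cb2 Bbb2 Cb2 D2 A2 F#3

The glockenspiel sounds a perfect fifteenth above written, so the written part must be a perfect fifteenth below concert — transpose each note down.
Cb4 gives Cb2
Bbb4 gives Bbb2
Cb4 gives Cb2
D4 gives D2
A4 gives A2
F#5 gives F#3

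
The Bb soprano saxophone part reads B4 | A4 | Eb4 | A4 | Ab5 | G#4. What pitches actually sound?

A4 G4 Db4 G4 Gb5 F#4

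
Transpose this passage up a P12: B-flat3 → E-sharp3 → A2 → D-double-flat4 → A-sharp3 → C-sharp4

Bb3 -> F5
E#3 -> B#4
A2 -> E4
Dbb4 -> Abb5
A#3 -> E#5
C#4 -> G#5

F5 B#4 E4 Abb5 E#5 G#5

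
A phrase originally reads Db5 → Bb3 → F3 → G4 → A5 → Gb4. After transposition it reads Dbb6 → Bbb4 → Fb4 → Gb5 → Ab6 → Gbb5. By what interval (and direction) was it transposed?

Take the first pair: Db5 → Dbb6. D to D spans 8 letter names, so the interval is some kind of octave.
Db5 to Dbb6 is 11 semitones, which makes it a diminished octave; the second version is higher, so the direction is up.
Checking another pair — Gb4 → Gbb5 — gives the same interval.

up a diminished octave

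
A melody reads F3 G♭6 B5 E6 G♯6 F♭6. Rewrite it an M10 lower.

Db2 Ebb5 G4 C5 E5 Dbb5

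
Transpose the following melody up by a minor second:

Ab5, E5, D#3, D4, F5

Bbb5 F5 E3 Eb4 Gb5

Ab5 becomes Bbb5
E5 becomes F5
D#3 becomes E3
D4 becomes Eb4
F5 becomes Gb5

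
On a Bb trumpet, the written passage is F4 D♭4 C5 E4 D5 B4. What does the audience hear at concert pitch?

The Bb trumpet sounds a major second below written, so transpose each written note down a major second.
F4 gives Eb4
Db4 gives Cb4
C5 gives Bb4
E4 gives D4
D5 gives C5
B4 gives A4

Eb4 Cb4 Bb4 D4 C5 A4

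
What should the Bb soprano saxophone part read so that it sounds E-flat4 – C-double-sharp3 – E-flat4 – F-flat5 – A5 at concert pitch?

F4 D##3 F4 Gb5 B5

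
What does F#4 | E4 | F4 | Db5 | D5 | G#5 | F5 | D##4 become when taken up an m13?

F#4: a thirteenth up reaches D, and 20 semitones makes it D6.
E4: a thirteenth up reaches C, and 20 semitones makes it C6.
A minor thirteenth up from F4 gives Db6.
A minor thirteenth up from Db5 gives Bbb6.
D5: a thirteenth up reaches B, and 20 semitones makes it Bb6.
A minor thirteenth up from G#5 gives E7.
A minor thirteenth up from F5 gives Db7.
A minor thirteenth up from D##4 gives B#5.

D6 C6 Db6 Bbb6 Bb6 E7 Db7 B#5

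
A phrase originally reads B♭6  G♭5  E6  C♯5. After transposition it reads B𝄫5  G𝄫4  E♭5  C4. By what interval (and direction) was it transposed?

From Bb6 to Bbb5 is 8 letter names — an octave of some quality.
Bbb5 to Bb6 is 13 semitones, which makes it an augmented octave; the second version is lower, so the direction is down.
Checking another pair — C#5 → C4 — gives the same interval.

down an augmented octave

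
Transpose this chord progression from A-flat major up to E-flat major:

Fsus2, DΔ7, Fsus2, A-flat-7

Csus2 AΔ7 Csus2 Eb-7

A-flat major up to E-flat major is a perfect fifth; each chord root moves by that interval while the quality stays the same.
Fsus2: root F up a perfect fifth → C, giving Csus2.
DΔ7: root D up a perfect fifth → A, giving AΔ7.
Fsus2: root F up a perfect fifth → C, giving Csus2.
A-flat-7: root A-flat up a perfect fifth → Eb, giving Eb-7.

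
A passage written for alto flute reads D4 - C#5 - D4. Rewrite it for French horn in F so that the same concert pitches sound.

First find concert pitch: the alto flute sounds a perfect fourth below written, so D4 C#5 D4 sounds A3 G#4 A3.
Then write for French horn in F: it sounds a perfect fifth below written, so the part must be a perfect fifth above concert.
A3 → E4
G#4 → D#5
A3 → E4

E4 D#5 E4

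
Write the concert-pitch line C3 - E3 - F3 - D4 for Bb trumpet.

D3 F#3 G3 E4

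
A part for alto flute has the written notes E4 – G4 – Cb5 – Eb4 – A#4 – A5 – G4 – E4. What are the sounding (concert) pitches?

Written C4 on the alto flute sounds as G3, a perfect fourth lower; apply that shift to every note.
E4 -> B3
G4 -> D4
Cb5 -> Gb4
Eb4 -> Bb3
A#4 -> E#4
A5 -> E5
G4 -> D4
E4 -> B3

B3 D4 Gb4 Bb3 E#4 E5 D4 B3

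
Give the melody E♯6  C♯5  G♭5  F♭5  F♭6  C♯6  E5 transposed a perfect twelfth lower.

E#6: a twelfth down reaches A, and 19 semitones makes it A#4.
C#5: a twelfth down reaches F, and 19 semitones makes it F#3.
Gb5: a twelfth down reaches C, and 19 semitones makes it Cb4.
Fb5: a twelfth down reaches B, and 19 semitones makes it Bbb3.
Fb6: a twelfth down reaches B, and 19 semitones makes it Bbb4.
A perfect twelfth down from C#6 gives F#4.
E5: a twelfth down reaches A, and 19 semitones makes it A3.

A#4 F#3 Cb4 Bbb3 Bbb4 F#4 A3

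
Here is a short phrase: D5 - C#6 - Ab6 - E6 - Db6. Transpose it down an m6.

D5 down a minor sixth is F#4.
C#6 down a minor sixth is E#5.
Ab6: a sixth down reaches C, and 8 semitones makes it C6.
E6 down a minor sixth is G#5.
A minor sixth down from Db6 gives F5.

F#4 E#5 C6 G#5 F5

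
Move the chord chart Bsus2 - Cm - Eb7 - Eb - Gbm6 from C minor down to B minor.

A#sus2 Bm D7 D Fm6

C minor down to B minor is a minor second; each chord root moves by that interval while the quality stays the same.
Bsus2: root B down a minor second → A#, giving A#sus2.
Cm: root C down a minor second → B, giving Bm.
Eb7: root Eb down a minor second → D, giving D7.
Eb: root Eb down a minor second → D, giving D.
Gbm6: root Gb down a minor second → F, giving Fm6.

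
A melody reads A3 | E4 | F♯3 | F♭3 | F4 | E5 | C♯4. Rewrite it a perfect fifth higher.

A3: a fifth up reaches E, and 7 semitones makes it E4.
E4: a fifth up reaches B, and 7 semitones makes it B4.
A perfect fifth up from F#3 gives C#4.
Fb3 up a perfect fifth is Cb4.
F4: a fifth up reaches C, and 7 semitones makes it C5.
E5: a fifth up reaches B, and 7 semitones makes it B5.
C#4 up a perfect fifth is G#4.

E4 B4 C#4 Cb4 C5 B5 G#4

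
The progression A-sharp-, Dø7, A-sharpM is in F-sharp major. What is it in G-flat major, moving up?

Bb- Ebbø7 BbM

F-sharp major up to G-flat major is a diminished second; each chord root moves by that interval while the quality stays the same.
A-sharp-: root A-sharp up a diminished second → Bb, giving Bb-.
Dø7: root D up a diminished second → Ebb, giving Ebbø7.
A-sharpM: root A-sharp up a diminished second → Bb, giving BbM.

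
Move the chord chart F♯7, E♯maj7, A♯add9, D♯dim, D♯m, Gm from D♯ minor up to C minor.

Eb7 Dmaj7 Gadd9 Cdim Cm Fbm

D♯ minor up to C minor is a diminished seventh; each chord root moves by that interval while the quality stays the same.
F♯7: root F♯ up a diminished seventh → Eb, giving Eb7.
E♯maj7: root E♯ up a diminished seventh → D, giving Dmaj7.
A♯add9: root A♯ up a diminished seventh → G, giving Gadd9.
D♯dim: root D♯ up a diminished seventh → C, giving Cdim.
D♯m: root D♯ up a diminished seventh → C, giving Cm.
Gm: root G up a diminished seventh → Fb, giving Fbm.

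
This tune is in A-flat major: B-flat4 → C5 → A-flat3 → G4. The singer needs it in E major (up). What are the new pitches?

F#5 G#5 E4 D#5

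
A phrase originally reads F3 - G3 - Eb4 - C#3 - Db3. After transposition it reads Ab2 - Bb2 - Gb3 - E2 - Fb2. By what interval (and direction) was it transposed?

From F3 to Ab2 is 6 letter names — a sixth of some quality.
Ab2 to F3 is 9 semitones, which makes it a major sixth; the second version is lower, so the direction is down.
Checking another pair — Db3 → Fb2 — gives the same interval.

down a major sixth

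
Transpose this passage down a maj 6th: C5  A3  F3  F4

Eb4 C3 Ab2 Ab3

C5 down a major sixth is Eb4.
A major sixth down from A3 gives C3.
F3: a sixth down reaches A, and 9 semitones makes it Ab2.
F4: a sixth down reaches A, and 9 semitones makes it Ab3.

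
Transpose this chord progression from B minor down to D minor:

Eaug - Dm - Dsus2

B minor down to D minor is a major sixth; each chord root moves by that interval while the quality stays the same.
Eaug: root E down a major sixth → G, giving Gaug.
Dm: root D down a major sixth → F, giving Fm.
Dsus2: root D down a major sixth → F, giving Fsus2.

Gaug Fm Fsus2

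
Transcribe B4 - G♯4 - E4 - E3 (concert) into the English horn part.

F#5 D#5 B4 B3

Written C4 sounds as F3 on the English horn, so concert pitches are written a perfect fifth up.
B4 → F#5
G#4 → D#5
E4 → B4
E3 → B3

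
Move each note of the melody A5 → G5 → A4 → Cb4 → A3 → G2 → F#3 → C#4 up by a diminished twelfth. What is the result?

Eb7 Db7 Eb6 Gbb5 Eb5 Db4 C5 G5

A5 becomes Eb7
G5 becomes Db7
A4 becomes Eb6
Cb4 becomes Gbb5
A3 becomes Eb5
G2 becomes Db4
F#3 becomes C5
C#4 becomes G5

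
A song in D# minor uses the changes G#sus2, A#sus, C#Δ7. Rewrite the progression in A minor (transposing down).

D# minor down to A minor is an augmented fourth; each chord root moves by that interval while the quality stays the same.
G#sus2: root G# down an augmented fourth → D, giving Dsus2.
A#sus: root A# down an augmented fourth → E, giving Esus.
C#Δ7: root C# down an augmented fourth → G, giving GΔ7.

Dsus2 Esus GΔ7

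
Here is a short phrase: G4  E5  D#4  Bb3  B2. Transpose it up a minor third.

Bb4 G5 F#4 Db4 D3

G4 -> Bb4
E5 -> G5
D#4 -> F#4
Bb3 -> Db4
B2 -> D3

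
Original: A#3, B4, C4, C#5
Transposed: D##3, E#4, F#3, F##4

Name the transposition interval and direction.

down a diminished fifth

From A#3 to D##3 is 5 letter names — a fifth of some quality.
D##3 to A#3 is 6 semitones, which makes it a diminished fifth; the second version is lower, so the direction is down.
Checking another pair — C#5 → F##4 — gives the same interval.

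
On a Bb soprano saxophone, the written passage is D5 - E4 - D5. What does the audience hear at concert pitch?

C5 D4 C5

Written C4 on the Bb soprano saxophone sounds as Bb3, a major second lower; apply that shift to every note.
D5 → C5
E4 → D4
D5 → C5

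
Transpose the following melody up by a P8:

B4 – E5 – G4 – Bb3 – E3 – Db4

B5 E6 G5 Bb4 E4 Db5

B4 up a perfect octave is B5.
A perfect octave up from E5 gives E6.
G4 up a perfect octave is G5.
Bb3 up a perfect octave is Bb4.
E3: an octave up reaches E, and 12 semitones makes it E4.
Db4 up a perfect octave is Db5.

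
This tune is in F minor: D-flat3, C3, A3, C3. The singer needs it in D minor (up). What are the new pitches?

Bb3 A3 F#4 A3

From F up to D is a major sixth; apply that to each pitch.
Db3 to Bb3
C3 to A3
A3 to F#4
C3 to A3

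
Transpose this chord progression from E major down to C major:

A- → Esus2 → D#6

F- Csus2 B6

E major down to C major is a major third; each chord root moves by that interval while the quality stays the same.
A-: root A down a major third → F, giving F-.
Esus2: root E down a major third → C, giving Csus2.
D#6: root D# down a major third → B, giving B6.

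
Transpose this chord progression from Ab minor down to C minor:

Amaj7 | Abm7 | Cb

Ab minor down to C minor is a minor sixth; each chord root moves by that interval while the quality stays the same.
Amaj7: root A down a minor sixth → C#, giving C#maj7.
Abm7: root Ab down a minor sixth → C, giving Cm7.
Cb: root Cb down a minor sixth → Eb, giving Eb.

C#maj7 Cm7 Eb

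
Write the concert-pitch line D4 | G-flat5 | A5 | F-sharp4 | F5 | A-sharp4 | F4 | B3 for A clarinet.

F4 Bbb5 C6 A4 Ab5 C#5 Ab4 D4

The A clarinet sounds a minor third below written, so the written part must be a minor third above concert — transpose each note up.
D4 gives F4
Gb5 gives Bbb5
A5 gives C6
F#4 gives A4
F5 gives Ab5
A#4 gives C#5
F4 gives Ab4
B3 gives D4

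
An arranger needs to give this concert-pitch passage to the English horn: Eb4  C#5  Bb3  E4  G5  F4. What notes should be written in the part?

Bb4 G#5 F4 B4 D6 C5

Written C4 sounds as F3 on the English horn, so concert pitches are written a perfect fifth up.
Eb4 becomes Bb4
C#5 becomes G#5
Bb3 becomes F4
E4 becomes B4
G5 becomes D6
F4 becomes C5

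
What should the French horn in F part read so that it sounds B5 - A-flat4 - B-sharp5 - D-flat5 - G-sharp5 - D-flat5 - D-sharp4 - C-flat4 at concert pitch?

Written C4 sounds as F3 on the French horn in F, so concert pitches are written a perfect fifth up.
B5 → F#6
Ab4 → Eb5
B#5 → F##6
Db5 → Ab5
G#5 → D#6
Db5 → Ab5
D#4 → A#4
Cb4 → Gb4

F#6 Eb5 F##6 Ab5 D#6 Ab5 A#4 Gb4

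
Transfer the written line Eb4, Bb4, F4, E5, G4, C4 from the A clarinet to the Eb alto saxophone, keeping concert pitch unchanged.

First find concert pitch: the A clarinet sounds a minor third below written, so Eb4 Bb4 F4 E5 G4 C4 sounds C4 G4 D4 C#5 E4 A3.
Then write for Eb alto saxophone: it sounds a major sixth below written, so the part must be a major sixth above concert.
C4 → A4
G4 → E5
D4 → B4
C#5 → A#5
E4 → C#5
A3 → F#4

A4 E5 B4 A#5 C#5 F#4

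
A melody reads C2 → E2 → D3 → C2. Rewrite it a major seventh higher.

C2 becomes B2
E2 becomes D#3
D3 becomes C#4
C2 becomes B2

B2 D#3 C#4 B2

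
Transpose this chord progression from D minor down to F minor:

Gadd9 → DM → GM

Bbadd9 FM BbM

D minor down to F minor is a major sixth; each chord root moves by that interval while the quality stays the same.
Gadd9: root G down a major sixth → Bb, giving Bbadd9.
DM: root D down a major sixth → F, giving FM.
GM: root G down a major sixth → Bb, giving BbM.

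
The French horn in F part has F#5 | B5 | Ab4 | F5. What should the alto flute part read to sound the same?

E5 A5 Gb4 Eb5

First find concert pitch: the French horn in F sounds a perfect fifth below written, so F#5 B5 Ab4 F5 sounds B4 E5 Db4 Bb4.
Then write for alto flute: it sounds a perfect fourth below written, so the part must be a perfect fourth above concert.
B4 → E5
E5 → A5
Db4 → Gb4
Bb4 → Eb5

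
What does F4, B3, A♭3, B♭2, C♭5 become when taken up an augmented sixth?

D#5 G##4 F#4 G#3 A5

An augmented sixth up from F4 gives D#5.
B3: a sixth up reaches G, and 10 semitones makes it G##4.
An augmented sixth up from Ab3 gives F#4.
An augmented sixth up from Bb2 gives G#3.
An augmented sixth up from Cb5 gives A5.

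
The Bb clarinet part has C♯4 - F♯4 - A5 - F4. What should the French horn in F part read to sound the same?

F#4 B4 D6 Bb4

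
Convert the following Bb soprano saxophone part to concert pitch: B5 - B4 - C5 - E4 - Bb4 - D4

The Bb soprano saxophone sounds a major second below written, so transpose each written note down a major second.
B5 -> A5
B4 -> A4
C5 -> Bb4
E4 -> D4
Bb4 -> Ab4
D4 -> C4

A5 A4 Bb4 D4 Ab4 C4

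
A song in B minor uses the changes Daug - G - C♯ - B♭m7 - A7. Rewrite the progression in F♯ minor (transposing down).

Aaug D G# Fm7 E7

B minor down to F♯ minor is a perfect fourth; each chord root moves by that interval while the quality stays the same.
Daug: root D down a perfect fourth → A, giving Aaug.
G: root G down a perfect fourth → D, giving D.
C♯: root C♯ down a perfect fourth → G#, giving G#.
B♭m7: root B♭ down a perfect fourth → F, giving Fm7.
A7: root A down a perfect fourth → E, giving E7.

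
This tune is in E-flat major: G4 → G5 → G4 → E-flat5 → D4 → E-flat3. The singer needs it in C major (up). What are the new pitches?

From E-flat up to C is a major sixth; apply that to each pitch.
G4 -> E5
G5 -> E6
G4 -> E5
Eb5 -> C6
D4 -> B4
Eb3 -> C4

E5 E6 E5 C6 B4 C4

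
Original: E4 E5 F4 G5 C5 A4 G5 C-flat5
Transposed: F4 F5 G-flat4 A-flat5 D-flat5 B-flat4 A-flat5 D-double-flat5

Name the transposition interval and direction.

up a minor second

From E4 to F4 is 2 letter names — a second of some quality.
E4 to F4 is 1 semitone, which makes it a minor second; the second version is higher, so the direction is up.
Checking another pair — Cb5 → Dbb5 — gives the same interval.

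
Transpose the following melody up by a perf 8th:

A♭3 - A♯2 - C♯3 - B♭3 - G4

Ab4 A#3 C#4 Bb4 G5

Ab3 becomes Ab4
A#2 becomes A#3
C#3 becomes C#4
Bb3 becomes Bb4
G4 becomes G5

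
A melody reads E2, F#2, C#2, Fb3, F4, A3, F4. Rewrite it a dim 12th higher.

E2 becomes Bb3
F#2 becomes C4
C#2 becomes G3
Fb3 becomes Cbb5
F4 becomes Cb6
A3 becomes Eb5
F4 becomes Cb6

Bb3 C4 G3 Cbb5 Cb6 Eb5 Cb6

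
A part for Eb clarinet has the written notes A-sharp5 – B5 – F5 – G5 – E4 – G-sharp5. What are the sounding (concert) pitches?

C#6 D6 Ab5 Bb5 G4 B5

The Eb clarinet sounds a minor third above written, so transpose each written note up a minor third.
A#5 gives C#6
B5 gives D6
F5 gives Ab5
G5 gives Bb5
E4 gives G4
G#5 gives B5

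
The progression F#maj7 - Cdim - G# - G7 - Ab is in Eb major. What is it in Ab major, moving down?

Bmaj7 Fdim C# C7 Db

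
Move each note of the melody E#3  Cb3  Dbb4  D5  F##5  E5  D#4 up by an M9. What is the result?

E#3 -> F##4
Cb3 -> Db4
Dbb4 -> Ebb5
D5 -> E6
F##5 -> G##6
E5 -> F#6
D#4 -> E#5

F##4 Db4 Ebb5 E6 G##6 F#6 E#5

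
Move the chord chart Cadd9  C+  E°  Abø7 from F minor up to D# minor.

A#add9 A#+ C##° F#ø7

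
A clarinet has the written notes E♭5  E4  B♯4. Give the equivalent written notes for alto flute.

F5 F#4 C##5

First find concert pitch: the A clarinet sounds a minor third below written, so E♭5 E4 B♯4 sounds C5 C#4 G##4.
Then write for alto flute: it sounds a perfect fourth below written, so the part must be a perfect fourth above concert.
C5 → F5
C#4 → F#4
G##4 → C##5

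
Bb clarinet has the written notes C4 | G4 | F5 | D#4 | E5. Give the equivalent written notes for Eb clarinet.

G3 D4 C5 A#3 B4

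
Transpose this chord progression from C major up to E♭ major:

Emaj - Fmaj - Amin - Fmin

Gmaj Abmaj Cmin Abmin

C major up to E♭ major is a minor third; each chord root moves by that interval while the quality stays the same.
Emaj: root E up a minor third → G, giving Gmaj.
Fmaj: root F up a minor third → Ab, giving Abmaj.
Amin: root A up a minor third → C, giving Cmin.
Fmin: root F up a minor third → Ab, giving Abmin.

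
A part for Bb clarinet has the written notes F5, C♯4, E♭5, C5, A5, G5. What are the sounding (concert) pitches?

Written C4 on the Bb clarinet sounds as Bb3, a major second lower; apply that shift to every note.
F5 -> Eb5
C#4 -> B3
Eb5 -> Db5
C5 -> Bb4
A5 -> G5
G5 -> F5

Eb5 B3 Db5 Bb4 G5 F5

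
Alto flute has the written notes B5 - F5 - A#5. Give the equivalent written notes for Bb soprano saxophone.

First find concert pitch: the alto flute sounds a perfect fourth below written, so B5 F5 A#5 sounds F#5 C5 E#5.
Then write for Bb soprano saxophone: it sounds a major second below written, so the part must be a major second above concert.
F#5 → G#5
C5 → D5
E#5 → F##5

G#5 D5 F##5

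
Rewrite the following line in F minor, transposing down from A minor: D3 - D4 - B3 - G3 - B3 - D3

Bb2 Bb3 G3 Eb3 G3 Bb2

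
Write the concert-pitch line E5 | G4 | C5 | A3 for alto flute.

The alto flute sounds a perfect fourth below written, so the written part must be a perfect fourth above concert — transpose each note up.
E5 -> A5
G4 -> C5
C5 -> F5
A3 -> D4

A5 C5 F5 D4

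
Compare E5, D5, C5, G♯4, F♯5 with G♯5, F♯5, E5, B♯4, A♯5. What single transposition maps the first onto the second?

up a major third

From E5 to G#5 is 3 letter names — a third of some quality.
E5 to G#5 is 4 semitones, which makes it a major third; the second version is higher, so the direction is up.
Checking another pair — F#5 → A#5 — gives the same interval.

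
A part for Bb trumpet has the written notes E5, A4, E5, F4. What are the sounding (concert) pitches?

D5 G4 D5 Eb4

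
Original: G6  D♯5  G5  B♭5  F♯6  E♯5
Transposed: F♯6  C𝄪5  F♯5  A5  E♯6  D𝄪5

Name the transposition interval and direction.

down a minor second

Take the first pair: G6 → F#6. G to F spans 2 letter names, so the interval is some kind of second.
F#6 to G6 is 1 semitone, which makes it a minor second; the second version is lower, so the direction is down.
Checking another pair — E#5 → D##5 — gives the same interval.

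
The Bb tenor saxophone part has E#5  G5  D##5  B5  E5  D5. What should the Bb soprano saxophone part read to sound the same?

E#4 G4 D##4 B4 E4 D4

First find concert pitch: the Bb tenor saxophone sounds a major ninth below written, so E#5 G5 D##5 B5 E5 D5 sounds D#4 F4 C##4 A4 D4 C4.
Then write for Bb soprano saxophone: it sounds a major second below written, so the part must be a major second above concert.
D#4 → E#4
F4 → G4
C##4 → D##4
A4 → B4
D4 → E4
C4 → D4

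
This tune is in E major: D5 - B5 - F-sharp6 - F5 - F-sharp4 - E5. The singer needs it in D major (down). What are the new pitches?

C5 A5 E6 Eb5 E4 D5

From E down to D is a major second; apply that to each pitch.
D5 -> C5
B5 -> A5
F#6 -> E6
F5 -> Eb5
F#4 -> E4
E5 -> D5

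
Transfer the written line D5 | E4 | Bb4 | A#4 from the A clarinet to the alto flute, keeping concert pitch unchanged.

First find concert pitch: the A clarinet sounds a minor third below written, so D5 E4 Bb4 A#4 sounds B4 C#4 G4 F##4.
Then write for alto flute: it sounds a perfect fourth below written, so the part must be a perfect fourth above concert.
B4 → E5
C#4 → F#4
G4 → C5
F##4 → B#4

E5 F#4 C5 B#4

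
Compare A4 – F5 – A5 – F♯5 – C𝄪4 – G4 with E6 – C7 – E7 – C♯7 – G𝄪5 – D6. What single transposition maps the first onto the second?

Take the first pair: A4 → E6. A to E spans 12 letter names, so the interval is some kind of twelfth.
A4 to E6 is 19 semitones, which makes it a perfect twelfth; the second version is higher, so the direction is up.
Checking another pair — G4 → D6 — gives the same interval.

up a perfect twelfth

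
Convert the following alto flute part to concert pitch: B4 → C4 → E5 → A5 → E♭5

F#4 G3 B4 E5 Bb4

The alto flute sounds a perfect fourth below written, so transpose each written note down a perfect fourth.
B4 to F#4
C4 to G3
E5 to B4
A5 to E5
Eb5 to Bb4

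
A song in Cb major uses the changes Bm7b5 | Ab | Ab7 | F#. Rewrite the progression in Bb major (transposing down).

A#m7b5 G G7 E#

Cb major down to Bb major is a minor second; each chord root moves by that interval while the quality stays the same.
Bm7b5: root B down a minor second → A#, giving A#m7b5.
Ab: root Ab down a minor second → G, giving G.
Ab7: root Ab down a minor second → G, giving G7.
F#: root F# down a minor second → E#, giving E#.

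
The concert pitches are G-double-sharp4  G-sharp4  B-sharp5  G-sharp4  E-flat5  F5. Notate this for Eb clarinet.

E##4 E#4 G##5 E#4 C5 D5

Written C4 sounds as Eb4 on the Eb clarinet, so concert pitches are written a minor third down.
G##4 becomes E##4
G#4 becomes E#4
B#5 becomes G##5
G#4 becomes E#4
Eb5 becomes C5
F5 becomes D5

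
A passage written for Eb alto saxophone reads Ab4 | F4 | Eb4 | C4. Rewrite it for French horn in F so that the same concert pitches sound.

First find concert pitch: the Eb alto saxophone sounds a major sixth below written, so Ab4 F4 Eb4 C4 sounds Cb4 Ab3 Gb3 Eb3.
Then write for French horn in F: it sounds a perfect fifth below written, so the part must be a perfect fifth above concert.
Cb4 → Gb4
Ab3 → Eb4
Gb3 → Db4
Eb3 → Bb3

Gb4 Eb4 Db4 Bb3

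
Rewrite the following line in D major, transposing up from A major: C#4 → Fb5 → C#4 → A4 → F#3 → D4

F#4 Bbb5 F#4 D5 B3 G4

A major to D major up is a perfect fourth, so every note moves up by that interval.
C#4 gives F#4
Fb5 gives Bbb5
C#4 gives F#4
A4 gives D5
F#3 gives B3
D4 gives G4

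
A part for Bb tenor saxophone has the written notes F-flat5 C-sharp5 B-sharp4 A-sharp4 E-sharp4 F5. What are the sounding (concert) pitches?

Ebb4 B3 A#3 G#3 D#3 Eb4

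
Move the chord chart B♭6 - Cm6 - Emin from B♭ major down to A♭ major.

Ab6 Bbm6 Dmin

B♭ major down to A♭ major is a major second; each chord root moves by that interval while the quality stays the same.
B♭6: root B♭ down a major second → Ab, giving Ab6.
Cm6: root C down a major second → Bb, giving Bbm6.
Emin: root E down a major second → D, giving Dmin.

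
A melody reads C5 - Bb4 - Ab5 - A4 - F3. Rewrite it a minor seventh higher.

A minor seventh up from C5 gives Bb5.
A minor seventh up from Bb4 gives Ab5.
Ab5 up a minor seventh is Gb6.
A minor seventh up from A4 gives G5.
F3 up a minor seventh is Eb4.

Bb5 Ab5 Gb6 G5 Eb4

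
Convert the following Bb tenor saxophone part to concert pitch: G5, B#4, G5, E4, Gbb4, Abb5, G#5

Written C4 on the Bb tenor saxophone sounds as Bb2, a major ninth lower; apply that shift to every note.
G5 becomes F4
B#4 becomes A#3
G5 becomes F4
E4 becomes D3
Gbb4 becomes Fbb3
Abb5 becomes Gbb4
G#5 becomes F#4

F4 A#3 F4 D3 Fbb3 Gbb4 F#4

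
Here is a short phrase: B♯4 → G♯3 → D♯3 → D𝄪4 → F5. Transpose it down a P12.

B#4: a twelfth down reaches E, and 19 semitones makes it E#3.
A perfect twelfth down from G#3 gives C#2.
D#3 down a perfect twelfth is G#1.
A perfect twelfth down from D##4 gives G##2.
F5: a twelfth down reaches B, and 19 semitones makes it Bb3.

E#3 C#2 G#1 G##2 Bb3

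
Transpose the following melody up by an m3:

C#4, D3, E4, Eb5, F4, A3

C#4 -> E4
D3 -> F3
E4 -> G4
Eb5 -> Gb5
F4 -> Ab4
A3 -> C4

E4 F3 G4 Gb5 Ab4 C4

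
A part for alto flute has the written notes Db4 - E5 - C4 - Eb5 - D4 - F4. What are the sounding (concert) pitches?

The alto flute sounds a perfect fourth below written, so transpose each written note down a perfect fourth.
Db4 -> Ab3
E5 -> B4
C4 -> G3
Eb5 -> Bb4
D4 -> A3
F4 -> C4

Ab3 B4 G3 Bb4 A3 C4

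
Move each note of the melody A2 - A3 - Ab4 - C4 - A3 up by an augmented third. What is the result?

C##3 C##4 C#5 E#4 C##4

A2 -> C##3
A3 -> C##4
Ab4 -> C#5
C4 -> E#4
A3 -> C##4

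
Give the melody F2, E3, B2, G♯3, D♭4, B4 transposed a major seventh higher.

E3 D#4 A#3 F##4 C5 A#5

F2 to E3
E3 to D#4
B2 to A#3
G#3 to F##4
Db4 to C5
B4 to A#5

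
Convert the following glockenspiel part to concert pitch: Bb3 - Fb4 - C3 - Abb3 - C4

Bb5 Fb6 C5 Abb5 C6

Written C4 on the glockenspiel sounds as C6, a perfect fifteenth higher; apply that shift to every note.
Bb3 -> Bb5
Fb4 -> Fb6
C3 -> C5
Abb3 -> Abb5
C4 -> C6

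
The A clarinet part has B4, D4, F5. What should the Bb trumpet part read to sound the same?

First find concert pitch: the A clarinet sounds a minor third below written, so B4 D4 F5 sounds G#4 B3 D5.
Then write for Bb trumpet: it sounds a major second below written, so the part must be a major second above concert.
G#4 → A#4
B3 → C#4
D5 → E5

A#4 C#4 E5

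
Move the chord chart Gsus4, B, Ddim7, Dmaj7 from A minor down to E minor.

Dsus4 F# Adim7 Amaj7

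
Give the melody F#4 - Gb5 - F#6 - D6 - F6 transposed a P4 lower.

C#4 Db5 C#6 A5 C6

A perfect fourth down from F#4 gives C#4.
Gb5 down a perfect fourth is Db5.
A perfect fourth down from F#6 gives C#6.
D6: a fourth down reaches A, and 5 semitones makes it A5.
A perfect fourth down from F6 gives C6.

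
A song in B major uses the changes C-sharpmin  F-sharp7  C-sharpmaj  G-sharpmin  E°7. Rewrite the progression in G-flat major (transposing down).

B major down to G-flat major is an augmented third; each chord root moves by that interval while the quality stays the same.
C-sharpmin: root C-sharp down an augmented third → Ab, giving Abmin.
F-sharp7: root F-sharp down an augmented third → Db, giving Db7.
C-sharpmaj: root C-sharp down an augmented third → Ab, giving Abmaj.
G-sharpmin: root G-sharp down an augmented third → Eb, giving Ebmin.
E°7: root E down an augmented third → Cb, giving Cb°7.

Abmin Db7 Abmaj Ebmin Cb°7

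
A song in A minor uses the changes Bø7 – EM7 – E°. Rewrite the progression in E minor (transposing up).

F#ø7 BM7 B°

A minor up to E minor is a perfect fifth; each chord root moves by that interval while the quality stays the same.
Bø7: root B up a perfect fifth → F#, giving F#ø7.
EM7: root E up a perfect fifth → B, giving BM7.
E°: root E up a perfect fifth → B, giving B°.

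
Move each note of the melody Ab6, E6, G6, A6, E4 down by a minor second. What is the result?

G6 D#6 F#6 G#6 D#4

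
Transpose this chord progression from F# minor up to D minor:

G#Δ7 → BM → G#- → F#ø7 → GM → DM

EΔ7 GM E- Dø7 EbM BbM

F# minor up to D minor is a minor sixth; each chord root moves by that interval while the quality stays the same.
G#Δ7: root G# up a minor sixth → E, giving EΔ7.
BM: root B up a minor sixth → G, giving GM.
G#-: root G# up a minor sixth → E, giving E-.
F#ø7: root F# up a minor sixth → D, giving Dø7.
GM: root G up a minor sixth → Eb, giving EbM.
DM: root D up a minor sixth → Bb, giving BbM.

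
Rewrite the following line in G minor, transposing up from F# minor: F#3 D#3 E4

G3 E3 F4

F# minor to G minor up is a minor second, so every note moves up by that interval.
F#3 → G3
D#3 → E3
E4 → F4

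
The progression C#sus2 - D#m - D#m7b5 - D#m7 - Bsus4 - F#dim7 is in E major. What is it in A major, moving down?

F#sus2 G#m G#m7b5 G#m7 Esus4 Bdim7

E major down to A major is a perfect fifth; each chord root moves by that interval while the quality stays the same.
C#sus2: root C# down a perfect fifth → F#, giving F#sus2.
D#m: root D# down a perfect fifth → G#, giving G#m.
D#m7b5: root D# down a perfect fifth → G#, giving G#m7b5.
D#m7: root D# down a perfect fifth → G#, giving G#m7.
Bsus4: root B down a perfect fifth → E, giving Esus4.
F#dim7: root F# down a perfect fifth → B, giving Bdim7.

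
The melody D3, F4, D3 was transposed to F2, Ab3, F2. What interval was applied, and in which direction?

down a major sixth

Take the first pair: D3 → F2. D to F spans 6 letter names, so the interval is some kind of sixth.
F2 to D3 is 9 semitones, which makes it a major sixth; the second version is lower, so the direction is down.
Checking another pair — D3 → F2 — gives the same interval.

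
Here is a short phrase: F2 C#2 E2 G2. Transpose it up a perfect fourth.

F2 -> Bb2
C#2 -> F#2
E2 -> A2
G2 -> C3

Bb2 F#2 A2 C3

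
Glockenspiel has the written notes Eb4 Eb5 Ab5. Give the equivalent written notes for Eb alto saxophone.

First find concert pitch: the glockenspiel sounds a perfect fifteenth above written, so Eb4 Eb5 Ab5 sounds Eb6 Eb7 Ab7.
Then write for Eb alto saxophone: it sounds a major sixth below written, so the part must be a major sixth above concert.
Eb6 → C7
Eb7 → C8
Ab7 → F8

C7 C8 F8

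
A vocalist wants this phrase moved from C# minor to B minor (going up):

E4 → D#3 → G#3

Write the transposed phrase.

D5 C#4 F#4

From C# up to B is a minor seventh; apply that to each pitch.
E4 gives D5
D#3 gives C#4
G#3 gives F#4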